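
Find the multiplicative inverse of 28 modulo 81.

By the extended Euclidean algorithm:
81 = 2*28 + 25
28 = 1*25 + 3
25 = 8*3 + 1
3 = 3*1 + 0
gcd(28, 81) = 1, so the inverse exists.
Bézout: 1 = 9*81 − 26*28.
So 28⁻¹ ≡ −26 ≡ 55 (mod 81).

55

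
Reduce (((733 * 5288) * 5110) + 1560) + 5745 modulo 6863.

6225

733 * 5288 = 3876104 ≡ 5372 (mod 6863)
5372 * 5110 = 27450920 ≡ 5783 (mod 6863)
5783 + 1560 = 7343 ≡ 480 (mod 6863)
480 + 5745 = 6225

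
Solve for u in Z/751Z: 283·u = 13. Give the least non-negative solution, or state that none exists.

gcd(283, 751) = 1, so a unique solution mod 751 exists.
283⁻¹ ≡ 69 (mod 751).
u ≡ 69·13 ≡ 146 (mod 751).

146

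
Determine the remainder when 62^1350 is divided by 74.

Compute successive squares:
1350 in binary is 10101000110, i.e. 1350 = 1024 + 256 + 64 + 4 + 2.
62^1 ≡ 62 (mod 74)
62^2 ≡ 62^2 = 3844 ≡ 70 (mod 74)
62^4 ≡ 70^2 = 4900 ≡ 16 (mod 74)
62^8 ≡ 16^2 = 256 ≡ 34 (mod 74)
62^16 ≡ 34^2 = 1156 ≡ 46 (mod 74)
62^32 ≡ 46^2 = 2116 ≡ 44 (mod 74)
62^64 ≡ 44^2 = 1936 ≡ 12 (mod 74)
62^128 ≡ 12^2 = 144 ≡ 70 (mod 74)
62^256 ≡ 70^2 = 4900 ≡ 16 (mod 74)
62^512 ≡ 16^2 = 256 ≡ 34 (mod 74)
62^1024 ≡ 34^2 = 1156 ≡ 46 (mod 74)
62^1350 = 62^1024 * 62^256 * 62^64 * 62^4 * 62^2 ≡ 46 * 16 * 12 * 16 * 70 (mod 74).
Accumulate the product:
46 * 16 = 736 ≡ 70
70 * 12 = 840 ≡ 26
26 * 16 = 416 ≡ 46
46 * 70 = 3220 ≡ 38

38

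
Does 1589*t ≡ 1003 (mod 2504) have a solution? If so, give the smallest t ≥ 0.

gcd(1589, 2504) = 1, so a unique solution mod 2504 exists.
1589⁻¹ ≡ 613 (mod 2504).
t ≡ 613*1003 ≡ 1359 (mod 2504).

1359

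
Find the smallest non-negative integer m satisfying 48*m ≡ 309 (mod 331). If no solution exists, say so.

gcd(48, 331) = 1, so a unique solution mod 331 exists.
48⁻¹ ≡ 200 (mod 331).
m ≡ 200*309 ≡ 234 (mod 331).

234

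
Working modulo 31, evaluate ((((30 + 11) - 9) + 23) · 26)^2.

30 + 11 = 41 ≡ 10 (mod 31)
10 - 9 = 1
1 + 23 = 24
24 · 26 = 624 ≡ 4 (mod 31)
(4)^2 ≡ 16 (mod 31)

16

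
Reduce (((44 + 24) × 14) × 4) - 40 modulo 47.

44 + 24 = 68 ≡ 21 (mod 47)
21 × 14 = 294 ≡ 12 (mod 47)
12 × 4 = 48 ≡ 1 (mod 47)
1 - 40 = -39 ≡ 8 (mod 47)

8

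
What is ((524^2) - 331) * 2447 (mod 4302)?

4233

(524)^2 ≡ 3550 (mod 4302)
3550 - 331 = 3219
3219 * 2447 = 7876893 ≡ 4233 (mod 4302)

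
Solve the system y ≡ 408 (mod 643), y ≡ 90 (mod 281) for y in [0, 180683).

643⁻¹ mod 281: 643×170 ≡ 1 (mod 281), so 643⁻¹ ≡ 170.
y = 408 + 643×((90 − 408)×170 mod 281) = 408 + 643×173 = 111647.
Check: 111647 mod 643 = 408, 111647 mod 281 = 90. ✓

111647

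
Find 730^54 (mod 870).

By square-and-multiply:
730^1 ≡ 730 (mod 870)
730^2 ≡ 730^2 = 532900 ≡ 460 (mod 870)
730^4 ≡ 460^2 = 211600 ≡ 190 (mod 870)
730^8 ≡ 190^2 = 36100 ≡ 430 (mod 870)
730^16 ≡ 430^2 = 184900 ≡ 460 (mod 870)
730^32 ≡ 460^2 = 211600 ≡ 190 (mod 870)
730^54 = 730^32 × 730^16 × 730^4 × 730^2 ≡ 190 × 460 × 190 × 460 (mod 870).
Accumulate the product:
190 × 460 = 87400 ≡ 400
400 × 190 = 76000 ≡ 310
310 × 460 = 142600 ≡ 790

790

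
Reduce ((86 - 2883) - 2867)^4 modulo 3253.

86 - 2883 = -2797 ≡ 456 (mod 3253)
456 - 2867 = -2411 ≡ 842 (mod 3253)
(842)^4 ≡ 317 (mod 3253)

317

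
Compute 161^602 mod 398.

Compute successive squares:
161^1 ≡ 161 (mod 398)
161^2 ≡ 161^2 = 25921 ≡ 51 (mod 398)
161^4 ≡ 51^2 = 2601 ≡ 213 (mod 398)
161^8 ≡ 213^2 = 45369 ≡ 395 (mod 398)
161^16 ≡ 395^2 = 156025 ≡ 9 (mod 398)
161^32 ≡ 9^2 = 81 (mod 398)
161^64 ≡ 81^2 = 6561 ≡ 193 (mod 398)
161^128 ≡ 193^2 = 37249 ≡ 235 (mod 398)
161^256 ≡ 235^2 = 55225 ≡ 301 (mod 398)
161^512 ≡ 301^2 = 90601 ≡ 255 (mod 398)
161^602 = 161^512 × 161^64 × 161^16 × 161^8 × 161^2 ≡ 255 × 193 × 9 × 395 × 51 (mod 398).
Accumulate the product:
255 × 193 = 49215 ≡ 261
261 × 9 = 2349 ≡ 359
359 × 395 = 141805 ≡ 117
117 × 51 = 5967 ≡ 395

395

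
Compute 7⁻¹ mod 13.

13 = 1*7 + 6
7 = 1*6 + 1
6 = 6*1 + 0
gcd(7, 13) = 1, so the inverse exists.
Back-substitute for 1:
1 = 1*7 − 1*6
  = −1*13 + 2*7
So 7⁻¹ ≡ 2 (mod 13).

2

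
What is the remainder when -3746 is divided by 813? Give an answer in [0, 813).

319

-3746 = -5*813 + 319, so -3746 ≡ 319 (mod 813).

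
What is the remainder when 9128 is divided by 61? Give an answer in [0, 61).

9128 = 149·61 + 39, so 9128 ≡ 39 (mod 61).

39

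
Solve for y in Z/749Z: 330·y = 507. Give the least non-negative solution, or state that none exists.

199

gcd(330, 749) = 1, so a unique solution mod 749 exists.
330⁻¹ ≡ 547 (mod 749).
y ≡ 547·507 ≡ 199 (mod 749).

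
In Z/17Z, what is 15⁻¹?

8

17 = 1*15 + 2
15 = 7*2 + 1
2 = 2*1 + 0
gcd(15, 17) = 1, so the inverse exists.
Back-substitute for 1:
1 = 1*15 − 7*2
  = −7*17 + 8*15
So 15⁻¹ ≡ 8 (mod 17).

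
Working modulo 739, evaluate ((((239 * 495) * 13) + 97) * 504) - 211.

239 * 495 = 118305 ≡ 65 (mod 739)
65 * 13 = 845 ≡ 106 (mod 739)
106 + 97 = 203
203 * 504 = 102312 ≡ 330 (mod 739)
330 - 211 = 119

119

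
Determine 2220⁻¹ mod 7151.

By the extended Euclidean algorithm:
7151 = 3·2220 + 491
2220 = 4·491 + 256
491 = 1·256 + 235
256 = 1·235 + 21
235 = 11·21 + 4
21 = 5·4 + 1
4 = 4·1 + 0
gcd(2220, 7151) = 1, so the inverse exists.
Back-substitute for 1:
1 = 1·21 − 5·4
  = −5·235 + 56·21
  = 56·256 − 61·235
  = −61·491 + 117·256
  = 117·2220 − 529·491
  = −529·7151 + 1704·2220
So 2220⁻¹ ≡ 1704 (mod 7151).

1704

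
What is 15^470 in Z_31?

By square-and-multiply:
15^1 ≡ 15 (mod 31)
15^2 ≡ 15^2 = 225 ≡ 8 (mod 31)
15^4 ≡ 8^2 = 64 ≡ 2 (mod 31)
15^8 ≡ 2^2 = 4 (mod 31)
15^16 ≡ 4^2 = 16 (mod 31)
15^32 ≡ 16^2 = 256 ≡ 8 (mod 31)
15^64 ≡ 8^2 = 64 ≡ 2 (mod 31)
15^128 ≡ 2^2 = 4 (mod 31)
15^256 ≡ 4^2 = 16 (mod 31)
15^470 = 15^256 × 15^128 × 15^64 × 15^16 × 15^4 × 15^2 ≡ 16 × 4 × 2 × 16 × 2 × 8 (mod 31).
Accumulate the product:
16 × 4 = 64 ≡ 2
2 × 2 = 4
4 × 16 = 64 ≡ 2
2 × 2 = 4
4 × 8 = 32 ≡ 1

1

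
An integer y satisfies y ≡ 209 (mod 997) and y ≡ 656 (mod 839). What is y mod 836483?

997⁻¹ mod 839: 997*154 ≡ 1 (mod 839), so 997⁻¹ ≡ 154.
y = 209 + 997*((656 − 209)*154 mod 839) = 209 + 997*40 = 40089.
Check: 40089 mod 997 = 209, 40089 mod 839 = 656. ✓

40089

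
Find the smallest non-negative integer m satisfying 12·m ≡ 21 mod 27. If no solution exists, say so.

gcd(12, 27) = 3, and 3 | 21, so solutions exist.
Divide through by 3: 4·m = 7 (mod 9).
4⁻¹ ≡ 7 (mod 9).
m ≡ 7·7 ≡ 4 (mod 9).
The smallest non-negative solution is m = 4.

4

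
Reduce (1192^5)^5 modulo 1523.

(1192)^5 ≡ 851 (mod 1523)
(851)^5 ≡ 351 (mod 1523)

351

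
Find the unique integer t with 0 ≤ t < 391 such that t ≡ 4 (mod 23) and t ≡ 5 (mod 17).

73

23⁻¹ mod 17: 23*3 ≡ 1 (mod 17), so 23⁻¹ ≡ 3.
t = 4 + 23*((5 − 4)*3 mod 17) = 4 + 23*3 = 73.
Check: 73 mod 23 = 4, 73 mod 17 = 5. ✓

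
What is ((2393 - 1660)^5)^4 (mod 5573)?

2393 - 1660 = 733
(733)^5 ≡ 4896 (mod 5573)
(4896)^4 ≡ 3570 (mod 5573)

3570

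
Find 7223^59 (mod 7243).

5488

Using repeated squaring:
59 in binary is 111011, i.e. 59 = 32 + 16 + 8 + 2 + 1.
7223^1 ≡ 7223 (mod 7243)
7223^2 ≡ 7223^2 = 52171729 ≡ 400 (mod 7243)
7223^4 ≡ 400^2 = 160000 ≡ 654 (mod 7243)
7223^8 ≡ 654^2 = 427716 ≡ 379 (mod 7243)
7223^16 ≡ 379^2 = 143641 ≡ 6024 (mod 7243)
7223^32 ≡ 6024^2 = 36288576 ≡ 1146 (mod 7243)
7223^59 = 7223^32 · 7223^16 · 7223^8 · 7223^2 · 7223^1 ≡ 1146 · 6024 · 379 · 400 · 7223 (mod 7243).
Accumulate the product:
1146 · 6024 = 6903504 ≡ 925
925 · 379 = 350575 ≡ 2911
2911 · 400 = 1164400 ≡ 5520
5520 · 7223 = 39870960 ≡ 5488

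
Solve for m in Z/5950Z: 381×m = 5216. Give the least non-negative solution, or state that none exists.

5136

gcd(381, 5950) = 1, so a unique solution mod 5950 exists.
381⁻¹ ≡ 1671 (mod 5950).
m ≡ 1671×5216 ≡ 5136 (mod 5950).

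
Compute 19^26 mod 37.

26 in binary is 11010, i.e. 26 = 16 + 8 + 2.
19^1 ≡ 19 (mod 37)
19^2 ≡ 19^2 = 361 ≡ 28 (mod 37)
19^4 ≡ 28^2 = 784 ≡ 7 (mod 37)
19^8 ≡ 7^2 = 49 ≡ 12 (mod 37)
19^16 ≡ 12^2 = 144 ≡ 33 (mod 37)
19^26 = 19^16 · 19^8 · 19^2 ≡ 33 · 12 · 28 (mod 37).
Accumulate the product:
33 · 12 = 396 ≡ 26
26 · 28 = 728 ≡ 25

25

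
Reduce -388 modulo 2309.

-388 = -1·2309 + 1921, so -388 ≡ 1921 (mod 2309).

1921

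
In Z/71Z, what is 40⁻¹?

Apply the Euclidean algorithm and back-substitute:
71 = 1*40 + 31
40 = 1*31 + 9
31 = 3*9 + 4
9 = 2*4 + 1
4 = 4*1 + 0
gcd(40, 71) = 1, so the inverse exists.
Back-substitute for 1:
1 = 1*9 − 2*4
  = −2*31 + 7*9
  = 7*40 − 9*31
  = −9*71 + 16*40
So 40⁻¹ ≡ 16 (mod 71).

16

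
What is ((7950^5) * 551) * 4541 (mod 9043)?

(7950)^5 ≡ 6650 (mod 9043)
6650 * 551 = 3664150 ≡ 1735 (mod 9043)
1735 * 4541 = 7878635 ≡ 2182 (mod 9043)

2182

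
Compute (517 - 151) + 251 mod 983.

517 - 151 = 366
366 + 251 = 617

617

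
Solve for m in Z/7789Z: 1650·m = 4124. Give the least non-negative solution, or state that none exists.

gcd(1650, 7789) = 1, so a unique solution mod 7789 exists.
1650⁻¹ ≡ 3734 (mod 7789).
m ≡ 3734·4124 ≡ 163 (mod 7789).

163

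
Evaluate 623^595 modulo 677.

Using repeated squaring:
595 in binary is 1001010011, i.e. 595 = 512 + 64 + 16 + 2 + 1.
623^1 ≡ 623 (mod 677)
623^2 ≡ 623^2 = 388129 ≡ 208 (mod 677)
623^4 ≡ 208^2 = 43264 ≡ 613 (mod 677)
623^8 ≡ 613^2 = 375769 ≡ 34 (mod 677)
623^16 ≡ 34^2 = 1156 ≡ 479 (mod 677)
623^32 ≡ 479^2 = 229441 ≡ 615 (mod 677)
623^64 ≡ 615^2 = 378225 ≡ 459 (mod 677)
623^128 ≡ 459^2 = 210681 ≡ 134 (mod 677)
623^256 ≡ 134^2 = 17956 ≡ 354 (mod 677)
623^512 ≡ 354^2 = 125316 ≡ 71 (mod 677)
623^595 = 623^512 * 623^64 * 623^16 * 623^2 * 623^1 ≡ 71 * 459 * 479 * 208 * 623 (mod 677).
Accumulate the product:
71 * 459 = 32589 ≡ 93
93 * 479 = 44547 ≡ 542
542 * 208 = 112736 ≡ 354
354 * 623 = 220542 ≡ 517

517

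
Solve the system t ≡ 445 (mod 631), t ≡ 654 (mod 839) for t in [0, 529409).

631⁻¹ mod 839: 631·480 ≡ 1 (mod 839), so 631⁻¹ ≡ 480.
t = 445 + 631·((654 − 445)·480 mod 839) = 445 + 631·479 = 302694.

302694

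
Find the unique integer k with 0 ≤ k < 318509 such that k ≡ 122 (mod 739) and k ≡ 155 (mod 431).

739⁻¹ mod 431: 739×7 ≡ 1 (mod 431), so 739⁻¹ ≡ 7.
k = 122 + 739×((155 − 122)×7 mod 431) = 122 + 739×231 = 170831.
Check: 170831 mod 739 = 122, 170831 mod 431 = 155. ✓

170831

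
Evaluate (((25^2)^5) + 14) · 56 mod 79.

8

(25)^2 ≡ 72 (mod 79)
(72)^5 ≡ 20 (mod 79)
20 + 14 = 34
34 · 56 = 1904 ≡ 8 (mod 79)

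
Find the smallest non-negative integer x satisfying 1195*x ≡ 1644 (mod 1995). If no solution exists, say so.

no solution

gcd(1195, 1995) = 5, and 5 does not divide 1644.
So the congruence has no solution.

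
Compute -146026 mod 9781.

689

-146026 = -15×9781 + 689, so -146026 ≡ 689 (mod 9781).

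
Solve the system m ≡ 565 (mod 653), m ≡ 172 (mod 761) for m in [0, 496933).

653⁻¹ mod 761: 653·458 ≡ 1 (mod 761), so 653⁻¹ ≡ 458.
m = 565 + 653·((172 − 565)·458 mod 761) = 565 + 653·363 = 237604.

237604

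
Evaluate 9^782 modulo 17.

By square-and-multiply:
782 in binary is 1100001110, i.e. 782 = 512 + 256 + 8 + 4 + 2.
9^1 ≡ 9 (mod 17)
9^2 ≡ 9^2 = 81 ≡ 13 (mod 17)
9^4 ≡ 13^2 = 169 ≡ 16 (mod 17)
9^8 ≡ 16^2 = 256 ≡ 1 (mod 17)
9^16 ≡ 1^2 = 1 (mod 17)
9^32 ≡ 1^2 = 1 (mod 17)
9^64 ≡ 1^2 = 1 (mod 17)
9^128 ≡ 1^2 = 1 (mod 17)
9^256 ≡ 1^2 = 1 (mod 17)
9^512 ≡ 1^2 = 1 (mod 17)
9^782 = 9^512 · 9^256 · 9^8 · 9^4 · 9^2 ≡ 1 · 1 · 1 · 16 · 13 (mod 17).
Accumulate the product:
1 · 1 = 1
1 · 1 = 1
1 · 16 = 16
16 · 13 = 208 ≡ 4

4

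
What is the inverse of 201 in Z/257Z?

257 = 1×201 + 56
201 = 3×56 + 33
56 = 1×33 + 23
33 = 1×23 + 10
23 = 2×10 + 3
10 = 3×3 + 1
3 = 3×1 + 0
gcd(201, 257) = 1, so the inverse exists.
Bézout: 1 = −61×257 + 78×201.
So 201⁻¹ ≡ 78 (mod 257).

78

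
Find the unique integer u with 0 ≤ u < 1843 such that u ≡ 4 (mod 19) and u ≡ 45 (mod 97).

821

19⁻¹ mod 97: 19×46 ≡ 1 (mod 97), so 19⁻¹ ≡ 46.
u = 4 + 19×((45 − 4)×46 mod 97) = 4 + 19×43 = 821.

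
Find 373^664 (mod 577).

57

Compute successive squares:
373^1 ≡ 373 (mod 577)
373^2 ≡ 373^2 = 139129 ≡ 72 (mod 577)
373^4 ≡ 72^2 = 5184 ≡ 568 (mod 577)
373^8 ≡ 568^2 = 322624 ≡ 81 (mod 577)
373^16 ≡ 81^2 = 6561 ≡ 214 (mod 577)
373^32 ≡ 214^2 = 45796 ≡ 213 (mod 577)
373^64 ≡ 213^2 = 45369 ≡ 363 (mod 577)
373^128 ≡ 363^2 = 131769 ≡ 213 (mod 577)
373^256 ≡ 213^2 = 45369 ≡ 363 (mod 577)
373^512 ≡ 363^2 = 131769 ≡ 213 (mod 577)
373^664 = 373^512 * 373^128 * 373^16 * 373^8 ≡ 213 * 213 * 214 * 81 (mod 577).
Accumulate the product:
213 * 213 = 45369 ≡ 363
363 * 214 = 77682 ≡ 364
364 * 81 = 29484 ≡ 57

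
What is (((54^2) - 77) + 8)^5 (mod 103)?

(54)^2 ≡ 32 (mod 103)
32 - 77 = -45 ≡ 58 (mod 103)
58 + 8 = 66
(66)^5 ≡ 72 (mod 103)

72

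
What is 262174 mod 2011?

744

262174 = 130*2011 + 744, so 262174 ≡ 744 (mod 2011).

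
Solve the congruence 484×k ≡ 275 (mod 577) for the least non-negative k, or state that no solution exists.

gcd(484, 577) = 1, so a unique solution mod 577 exists.
484⁻¹ ≡ 304 (mod 577).
k ≡ 304×275 ≡ 512 (mod 577).

512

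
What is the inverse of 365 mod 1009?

By the extended Euclidean algorithm:
1009 = 2*365 + 279
365 = 1*279 + 86
279 = 3*86 + 21
86 = 4*21 + 2
21 = 10*2 + 1
2 = 2*1 + 0
gcd(365, 1009) = 1, so the inverse exists.
Back-substitute for 1:
1 = 1*21 − 10*2
  = −10*86 + 41*21
  = 41*279 − 133*86
  = −133*365 + 174*279
  = 174*1009 − 481*365
So 365⁻¹ ≡ −481 ≡ 528 (mod 1009).

528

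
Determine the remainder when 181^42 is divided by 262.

195

Using repeated squaring:
42 in binary is 101010, i.e. 42 = 32 + 8 + 2.
181^1 ≡ 181 (mod 262)
181^2 ≡ 181^2 = 32761 ≡ 11 (mod 262)
181^4 ≡ 11^2 = 121 (mod 262)
181^8 ≡ 121^2 = 14641 ≡ 231 (mod 262)
181^16 ≡ 231^2 = 53361 ≡ 175 (mod 262)
181^32 ≡ 175^2 = 30625 ≡ 233 (mod 262)
181^42 = 181^32 * 181^8 * 181^2 ≡ 233 * 231 * 11 (mod 262).
Accumulate the product:
233 * 231 = 53823 ≡ 113
113 * 11 = 1243 ≡ 195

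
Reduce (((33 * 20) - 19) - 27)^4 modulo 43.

10

33 * 20 = 660 ≡ 15 (mod 43)
15 - 19 = -4 ≡ 39 (mod 43)
39 - 27 = 12
(12)^4 ≡ 10 (mod 43)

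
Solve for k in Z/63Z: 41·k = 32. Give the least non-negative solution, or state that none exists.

gcd(41, 63) = 1, so a unique solution mod 63 exists.
41⁻¹ ≡ 20 (mod 63).
k ≡ 20·32 ≡ 10 (mod 63).

10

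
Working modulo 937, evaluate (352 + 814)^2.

352 + 814 = 1166 ≡ 229 (mod 937)
(229)^2 ≡ 906 (mod 937)

906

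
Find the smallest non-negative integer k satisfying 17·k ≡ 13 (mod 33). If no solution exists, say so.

26

gcd(17, 33) = 1, so a unique solution mod 33 exists.
17⁻¹ ≡ 2 (mod 33).
k ≡ 2·13 ≡ 26 (mod 33).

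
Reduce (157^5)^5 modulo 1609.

578

(157)^5 ≡ 361 (mod 1609)
(361)^5 ≡ 578 (mod 1609)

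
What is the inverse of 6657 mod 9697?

1126

Run the extended Euclidean algorithm:
9697 = 1*6657 + 3040
6657 = 2*3040 + 577
3040 = 5*577 + 155
577 = 3*155 + 112
155 = 1*112 + 43
112 = 2*43 + 26
43 = 1*26 + 17
26 = 1*17 + 9
17 = 1*9 + 8
9 = 1*8 + 1
8 = 8*1 + 0
gcd(6657, 9697) = 1, so the inverse exists.
Back-substitute for 1:
1 = 1*9 − 1*8
  = −1*17 + 2*9
  = 2*26 − 3*17
  = −3*43 + 5*26
  = 5*112 − 13*43
  = −13*155 + 18*112
  = 18*577 − 67*155
  = −67*3040 + 353*577
  = 353*6657 − 773*3040
  = −773*9697 + 1126*6657
So 6657⁻¹ ≡ 1126 (mod 9697).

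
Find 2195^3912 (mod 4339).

Compute successive squares:
3912 in binary is 111101001000, i.e. 3912 = 2048 + 1024 + 512 + 256 + 64 + 8.
2195^1 ≡ 2195 (mod 4339)
2195^2 ≡ 2195^2 = 4818025 ≡ 1735 (mod 4339)
2195^4 ≡ 1735^2 = 3010225 ≡ 3298 (mod 4339)
2195^8 ≡ 3298^2 = 10876804 ≡ 3270 (mod 4339)
2195^16 ≡ 3270^2 = 10692900 ≡ 1604 (mod 4339)
2195^32 ≡ 1604^2 = 2572816 ≡ 4128 (mod 4339)
2195^64 ≡ 4128^2 = 17040384 ≡ 1131 (mod 4339)
2195^128 ≡ 1131^2 = 1279161 ≡ 3495 (mod 4339)
2195^256 ≡ 3495^2 = 12215025 ≡ 740 (mod 4339)
2195^512 ≡ 740^2 = 547600 ≡ 886 (mod 4339)
2195^1024 ≡ 886^2 = 784996 ≡ 3976 (mod 4339)
2195^2048 ≡ 3976^2 = 15808576 ≡ 1599 (mod 4339)
2195^3912 = 2195^2048 × 2195^1024 × 2195^512 × 2195^256 × 2195^64 × 2195^8 ≡ 1599 × 3976 × 886 × 740 × 1131 × 3270 (mod 4339).
Accumulate the product:
1599 × 3976 = 6357624 ≡ 989
989 × 886 = 876254 ≡ 4115
4115 × 740 = 3045100 ≡ 3461
3461 × 1131 = 3914391 ≡ 613
613 × 3270 = 2004510 ≡ 4231

4231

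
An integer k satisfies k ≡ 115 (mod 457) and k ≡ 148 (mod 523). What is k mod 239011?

119392

457⁻¹ mod 523: 457×103 ≡ 1 (mod 523), so 457⁻¹ ≡ 103.
k = 115 + 457×((148 − 115)×103 mod 523) = 115 + 457×261 = 119392.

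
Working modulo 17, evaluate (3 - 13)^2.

15

3 - 13 = -10 ≡ 7 (mod 17)
(7)^2 ≡ 15 (mod 17)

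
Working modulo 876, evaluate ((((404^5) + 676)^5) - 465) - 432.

(404)^5 ≡ 68 (mod 876)
68 + 676 = 744
(744)^5 ≡ 252 (mod 876)
252 - 465 = -213 ≡ 663 (mod 876)
663 - 432 = 231

231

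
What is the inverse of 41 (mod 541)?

By the extended Euclidean algorithm:
541 = 13·41 + 8
41 = 5·8 + 1
8 = 8·1 + 0
gcd(41, 541) = 1, so the inverse exists.
Bézout: 1 = −5·541 + 66·41.
So 41⁻¹ ≡ 66 (mod 541).

66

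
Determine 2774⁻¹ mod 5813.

5813 = 2·2774 + 265
2774 = 10·265 + 124
265 = 2·124 + 17
124 = 7·17 + 5
17 = 3·5 + 2
5 = 2·2 + 1
2 = 2·1 + 0
gcd(2774, 5813) = 1, so the inverse exists.
Back-substitute for 1:
1 = 1·5 − 2·2
  = −2·17 + 7·5
  = 7·124 − 51·17
  = −51·265 + 109·124
  = 109·2774 − 1141·265
  = −1141·5813 + 2391·2774
So 2774⁻¹ ≡ 2391 (mod 5813).

2391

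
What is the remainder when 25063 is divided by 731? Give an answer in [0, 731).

25063 = 34·731 + 209, so 25063 ≡ 209 (mod 731).

209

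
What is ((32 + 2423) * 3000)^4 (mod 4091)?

32 + 2423 = 2455
2455 * 3000 = 7365000 ≡ 1200 (mod 4091)
(1200)^4 ≡ 1024 (mod 4091)

1024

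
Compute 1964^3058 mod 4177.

2378

Using repeated squaring:
1964^1 ≡ 1964 (mod 4177)
1964^2 ≡ 1964^2 = 3857296 ≡ 1925 (mod 4177)
1964^4 ≡ 1925^2 = 3705625 ≡ 626 (mod 4177)
1964^8 ≡ 626^2 = 391876 ≡ 3415 (mod 4177)
1964^16 ≡ 3415^2 = 11662225 ≡ 41 (mod 4177)
1964^32 ≡ 41^2 = 1681 (mod 4177)
1964^64 ≡ 1681^2 = 2825761 ≡ 2109 (mod 4177)
1964^128 ≡ 2109^2 = 4447881 ≡ 3553 (mod 4177)
1964^256 ≡ 3553^2 = 12623809 ≡ 915 (mod 4177)
1964^512 ≡ 915^2 = 837225 ≡ 1825 (mod 4177)
1964^1024 ≡ 1825^2 = 3330625 ≡ 1556 (mod 4177)
1964^2048 ≡ 1556^2 = 2421136 ≡ 2653 (mod 4177)
1964^3058 = 1964^2048 × 1964^512 × 1964^256 × 1964^128 × 1964^64 × 1964^32 × 1964^16 × 1964^2 ≡ 2653 × 1825 × 915 × 3553 × 2109 × 1681 × 41 × 1925 (mod 4177).
Accumulate the product:
2653 × 1825 = 4841725 ≡ 582
582 × 915 = 532530 ≡ 2051
2051 × 3553 = 7287203 ≡ 2515
2515 × 2109 = 5304135 ≡ 3522
3522 × 1681 = 5920482 ≡ 1673
1673 × 41 = 68593 ≡ 1761
1761 × 1925 = 3389925 ≡ 2378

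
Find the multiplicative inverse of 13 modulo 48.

48 = 3·13 + 9
13 = 1·9 + 4
9 = 2·4 + 1
4 = 4·1 + 0
gcd(13, 48) = 1, so the inverse exists.
Back-substitute for 1:
1 = 1·9 − 2·4
  = −2·13 + 3·9
  = 3·48 − 11·13
So 13⁻¹ ≡ −11 ≡ 37 (mod 48).

37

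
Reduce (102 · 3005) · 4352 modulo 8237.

7029

102 · 3005 = 306510 ≡ 1741 (mod 8237)
1741 · 4352 = 7576832 ≡ 7029 (mod 8237)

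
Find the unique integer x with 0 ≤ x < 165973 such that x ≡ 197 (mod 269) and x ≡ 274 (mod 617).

269⁻¹ mod 617: 269·328 ≡ 1 (mod 617), so 269⁻¹ ≡ 328.
x = 197 + 269·((274 − 197)·328 mod 617) = 197 + 269·576 = 155141.
Check: 155141 mod 269 = 197, 155141 mod 617 = 274. ✓

155141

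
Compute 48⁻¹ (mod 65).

By the extended Euclidean algorithm:
65 = 1×48 + 17
48 = 2×17 + 14
17 = 1×14 + 3
14 = 4×3 + 2
3 = 1×2 + 1
2 = 2×1 + 0
gcd(48, 65) = 1, so the inverse exists.
Back-substitute for 1:
1 = 1×3 − 1×2
  = −1×14 + 5×3
  = 5×17 − 6×14
  = −6×48 + 17×17
  = 17×65 − 23×48
So 48⁻¹ ≡ −23 ≡ 42 (mod 65).

42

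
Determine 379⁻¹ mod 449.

186

Apply the Euclidean algorithm and back-substitute:
449 = 1×379 + 70
379 = 5×70 + 29
70 = 2×29 + 12
29 = 2×12 + 5
12 = 2×5 + 2
5 = 2×2 + 1
2 = 2×1 + 0
gcd(379, 449) = 1, so the inverse exists.
Back-substitute for 1:
1 = 1×5 − 2×2
  = −2×12 + 5×5
  = 5×29 − 12×12
  = −12×70 + 29×29
  = 29×379 − 157×70
  = −157×449 + 186×379
So 379⁻¹ ≡ 186 (mod 449).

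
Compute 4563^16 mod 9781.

4563^1 ≡ 4563 (mod 9781)
4563^2 ≡ 4563^2 = 20820969 ≡ 7001 (mod 9781)
4563^4 ≡ 7001^2 = 49014001 ≡ 1410 (mod 9781)
4563^8 ≡ 1410^2 = 1988100 ≡ 2557 (mod 9781)
4563^16 ≡ 2557^2 = 6538249 ≡ 4541 (mod 9781)
So 4563^16 ≡ 4541 (mod 9781).

4541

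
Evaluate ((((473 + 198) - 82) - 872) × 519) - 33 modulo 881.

217

473 + 198 = 671
671 - 82 = 589
589 - 872 = -283 ≡ 598 (mod 881)
598 × 519 = 310362 ≡ 250 (mod 881)
250 - 33 = 217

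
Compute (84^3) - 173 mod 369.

286

(84)^3 ≡ 90 (mod 369)
90 - 173 = -83 ≡ 286 (mod 369)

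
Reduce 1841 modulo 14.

7

1841 = 131*14 + 7, so 1841 ≡ 7 (mod 14).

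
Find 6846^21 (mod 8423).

4803

6846^1 ≡ 6846 (mod 8423)
6846^2 ≡ 6846^2 = 46867716 ≡ 2144 (mod 8423)
6846^4 ≡ 2144^2 = 4596736 ≡ 6201 (mod 8423)
6846^8 ≡ 6201^2 = 38452401 ≡ 1406 (mod 8423)
6846^16 ≡ 1406^2 = 1976836 ≡ 5854 (mod 8423)
6846^21 = 6846^16 * 6846^4 * 6846^1 ≡ 5854 * 6201 * 6846 (mod 8423).
Accumulate the product:
5854 * 6201 = 36300654 ≡ 5947
5947 * 6846 = 40713162 ≡ 4803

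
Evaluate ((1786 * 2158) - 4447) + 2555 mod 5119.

2808

1786 * 2158 = 3854188 ≡ 4700 (mod 5119)
4700 - 4447 = 253
253 + 2555 = 2808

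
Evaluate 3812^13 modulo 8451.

7637

13 in binary is 1101, i.e. 13 = 8 + 4 + 1.
3812^1 ≡ 3812 (mod 8451)
3812^2 ≡ 3812^2 = 14531344 ≡ 4075 (mod 8451)
3812^4 ≡ 4075^2 = 16605625 ≡ 7861 (mod 8451)
3812^8 ≡ 7861^2 = 61795321 ≡ 1609 (mod 8451)
3812^13 = 3812^8 * 3812^4 * 3812^1 ≡ 1609 * 7861 * 3812 (mod 8451).
Accumulate the product:
1609 * 7861 = 12648349 ≡ 5653
5653 * 3812 = 21549236 ≡ 7637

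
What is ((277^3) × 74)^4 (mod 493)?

169

(277)^3 ≡ 210 (mod 493)
210 × 74 = 15540 ≡ 257 (mod 493)
(257)^4 ≡ 169 (mod 493)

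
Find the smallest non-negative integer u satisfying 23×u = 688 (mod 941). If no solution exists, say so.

930

gcd(23, 941) = 1, so a unique solution mod 941 exists.
23⁻¹ ≡ 491 (mod 941).
u ≡ 491×688 ≡ 930 (mod 941).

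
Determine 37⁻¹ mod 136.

125

136 = 3×37 + 25
37 = 1×25 + 12
25 = 2×12 + 1
12 = 12×1 + 0
gcd(37, 136) = 1, so the inverse exists.
Bézout: 1 = 3×136 − 11×37.
So 37⁻¹ ≡ −11 ≡ 125 (mod 136).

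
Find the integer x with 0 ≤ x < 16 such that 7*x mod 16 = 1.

Apply the Euclidean algorithm and back-substitute:
16 = 2×7 + 2
7 = 3×2 + 1
2 = 2×1 + 0
gcd(7, 16) = 1, so the inverse exists.
Bézout: 1 = −3×16 + 7×7.
So 7⁻¹ ≡ 7 (mod 16).

7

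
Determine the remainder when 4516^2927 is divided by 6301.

Using repeated squaring:
4516^1 ≡ 4516 (mod 6301)
4516^2 ≡ 4516^2 = 20394256 ≡ 4220 (mod 6301)
4516^4 ≡ 4220^2 = 17808400 ≡ 1774 (mod 6301)
4516^8 ≡ 1774^2 = 3147076 ≡ 2877 (mod 6301)
4516^16 ≡ 2877^2 = 8277129 ≡ 3916 (mod 6301)
4516^32 ≡ 3916^2 = 15335056 ≡ 4723 (mod 6301)
4516^64 ≡ 4723^2 = 22306729 ≡ 1189 (mod 6301)
4516^128 ≡ 1189^2 = 1413721 ≡ 2297 (mod 6301)
4516^256 ≡ 2297^2 = 5276209 ≡ 2272 (mod 6301)
4516^512 ≡ 2272^2 = 5161984 ≡ 1465 (mod 6301)
4516^1024 ≡ 1465^2 = 2146225 ≡ 3885 (mod 6301)
4516^2048 ≡ 3885^2 = 15093225 ≡ 2330 (mod 6301)
4516^2927 = 4516^2048 · 4516^512 · 4516^256 · 4516^64 · 4516^32 · 4516^8 · 4516^4 · 4516^2 · 4516^1 ≡ 2330 · 1465 · 2272 · 1189 · 4723 · 2877 · 1774 · 4220 · 4516 (mod 6301).
Accumulate the product:
2330 · 1465 = 3413450 ≡ 4609
4609 · 2272 = 10471648 ≡ 5687
5687 · 1189 = 6761843 ≡ 870
870 · 4723 = 4109010 ≡ 758
758 · 2877 = 2180766 ≡ 620
620 · 1774 = 1099880 ≡ 3506
3506 · 4220 = 14795320 ≡ 572
572 · 4516 = 2583152 ≡ 6043

6043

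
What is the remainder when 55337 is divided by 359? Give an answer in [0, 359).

51

55337 = 154*359 + 51, so 55337 ≡ 51 (mod 359).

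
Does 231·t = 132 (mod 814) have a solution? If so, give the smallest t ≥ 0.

gcd(231, 814) = 11, and 11 | 132, so solutions exist.
Divide through by 11: 21·t = 12 (mod 74).
21⁻¹ ≡ 67 (mod 74).
t ≡ 67·12 ≡ 64 (mod 74).
The smallest non-negative solution is t = 64.

64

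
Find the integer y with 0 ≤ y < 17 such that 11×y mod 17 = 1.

17 = 1·11 + 6
11 = 1·6 + 5
6 = 1·5 + 1
5 = 5·1 + 0
gcd(11, 17) = 1, so the inverse exists.
Back-substitute for 1:
1 = 1·6 − 1·5
  = −1·11 + 2·6
  = 2·17 − 3·11
So 11⁻¹ ≡ −3 ≡ 14 (mod 17).

14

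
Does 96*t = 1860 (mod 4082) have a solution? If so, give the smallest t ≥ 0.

1295

gcd(96, 4082) = 2, and 2 | 1860, so solutions exist.
Divide through by 2: 48*t = 930 (mod 2041).
48⁻¹ ≡ 978 (mod 2041).
t ≡ 978*930 ≡ 1295 (mod 2041).
The smallest non-negative solution is t = 1295.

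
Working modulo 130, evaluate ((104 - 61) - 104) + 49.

118

104 - 61 = 43
43 - 104 = -61 ≡ 69 (mod 130)
69 + 49 = 118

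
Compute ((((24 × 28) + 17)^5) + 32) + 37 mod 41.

19

24 × 28 = 672 ≡ 16 (mod 41)
16 + 17 = 33
(33)^5 ≡ 32 (mod 41)
32 + 32 = 64 ≡ 23 (mod 41)
23 + 37 = 60 ≡ 19 (mod 41)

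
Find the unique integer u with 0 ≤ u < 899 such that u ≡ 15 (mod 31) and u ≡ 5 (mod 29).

31⁻¹ mod 29: 31·15 ≡ 1 (mod 29), so 31⁻¹ ≡ 15.
u = 15 + 31·((5 − 15)·15 mod 29) = 15 + 31·24 = 759.

759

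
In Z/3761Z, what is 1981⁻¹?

1946

3761 = 1*1981 + 1780
1981 = 1*1780 + 201
1780 = 8*201 + 172
201 = 1*172 + 29
172 = 5*29 + 27
29 = 1*27 + 2
27 = 13*2 + 1
2 = 2*1 + 0
gcd(1981, 3761) = 1, so the inverse exists.
Bézout: 1 = 956*3761 − 1815*1981.
So 1981⁻¹ ≡ −1815 ≡ 1946 (mod 3761).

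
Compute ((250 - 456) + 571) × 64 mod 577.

280

250 - 456 = -206 ≡ 371 (mod 577)
371 + 571 = 942 ≡ 365 (mod 577)
365 × 64 = 23360 ≡ 280 (mod 577)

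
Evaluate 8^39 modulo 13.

5

39 in binary is 100111, i.e. 39 = 32 + 4 + 2 + 1.
8^1 ≡ 8 (mod 13)
8^2 ≡ 8^2 = 64 ≡ 12 (mod 13)
8^4 ≡ 12^2 = 144 ≡ 1 (mod 13)
8^8 ≡ 1^2 = 1 (mod 13)
8^16 ≡ 1^2 = 1 (mod 13)
8^32 ≡ 1^2 = 1 (mod 13)
8^39 = 8^32 × 8^4 × 8^2 × 8^1 ≡ 1 × 1 × 12 × 8 (mod 13).
Accumulate the product:
1 × 1 = 1
1 × 12 = 12
12 × 8 = 96 ≡ 5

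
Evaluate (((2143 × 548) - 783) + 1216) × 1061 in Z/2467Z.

2143 × 548 = 1174364 ≡ 72 (mod 2467)
72 - 783 = -711 ≡ 1756 (mod 2467)
1756 + 1216 = 2972 ≡ 505 (mod 2467)
505 × 1061 = 535805 ≡ 466 (mod 2467)

466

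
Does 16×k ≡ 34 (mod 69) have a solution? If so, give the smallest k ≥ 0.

gcd(16, 69) = 1, so a unique solution mod 69 exists.
16⁻¹ ≡ 13 (mod 69).
k ≡ 13×34 ≡ 28 (mod 69).

28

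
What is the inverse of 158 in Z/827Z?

Apply the Euclidean algorithm and back-substitute:
827 = 5·158 + 37
158 = 4·37 + 10
37 = 3·10 + 7
10 = 1·7 + 3
7 = 2·3 + 1
3 = 3·1 + 0
gcd(158, 827) = 1, so the inverse exists.
Bézout: 1 = 47·827 − 246·158.
So 158⁻¹ ≡ −246 ≡ 581 (mod 827).

581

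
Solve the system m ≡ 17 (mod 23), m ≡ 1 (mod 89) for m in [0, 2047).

23⁻¹ mod 89: 23*31 ≡ 1 (mod 89), so 23⁻¹ ≡ 31.
m = 17 + 23*((1 − 17)*31 mod 89) = 17 + 23*38 = 891.

891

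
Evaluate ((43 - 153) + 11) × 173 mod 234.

189

43 - 153 = -110 ≡ 124 (mod 234)
124 + 11 = 135
135 × 173 = 23355 ≡ 189 (mod 234)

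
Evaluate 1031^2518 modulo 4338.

Using repeated squaring:
2518 in binary is 100111010110, i.e. 2518 = 2048 + 256 + 128 + 64 + 16 + 4 + 2.
1031^1 ≡ 1031 (mod 4338)
1031^2 ≡ 1031^2 = 1062961 ≡ 151 (mod 4338)
1031^4 ≡ 151^2 = 22801 ≡ 1111 (mod 4338)
1031^8 ≡ 1111^2 = 1234321 ≡ 2329 (mod 4338)
1031^16 ≡ 2329^2 = 5424241 ≡ 1741 (mod 4338)
1031^32 ≡ 1741^2 = 3031081 ≡ 3157 (mod 4338)
1031^64 ≡ 3157^2 = 9966649 ≡ 2263 (mod 4338)
1031^128 ≡ 2263^2 = 5121169 ≡ 2329 (mod 4338)
1031^256 ≡ 2329^2 = 5424241 ≡ 1741 (mod 4338)
1031^512 ≡ 1741^2 = 3031081 ≡ 3157 (mod 4338)
1031^1024 ≡ 3157^2 = 9966649 ≡ 2263 (mod 4338)
1031^2048 ≡ 2263^2 = 5121169 ≡ 2329 (mod 4338)
1031^2518 = 1031^2048 * 1031^256 * 1031^128 * 1031^64 * 1031^16 * 1031^4 * 1031^2 ≡ 2329 * 1741 * 2329 * 2263 * 1741 * 1111 * 151 (mod 4338).
Accumulate the product:
2329 * 1741 = 4054789 ≡ 3097
3097 * 2329 = 7212913 ≡ 3157
3157 * 2263 = 7144291 ≡ 3943
3943 * 1741 = 6864763 ≡ 2047
2047 * 1111 = 2274217 ≡ 1105
1105 * 151 = 166855 ≡ 2011

2011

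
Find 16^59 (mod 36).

Using repeated squaring:
59 in binary is 111011, i.e. 59 = 32 + 16 + 8 + 2 + 1.
16^1 ≡ 16 (mod 36)
16^2 ≡ 16^2 = 256 ≡ 4 (mod 36)
16^4 ≡ 4^2 = 16 (mod 36)
16^8 ≡ 16^2 = 256 ≡ 4 (mod 36)
16^16 ≡ 4^2 = 16 (mod 36)
16^32 ≡ 16^2 = 256 ≡ 4 (mod 36)
16^59 = 16^32 · 16^16 · 16^8 · 16^2 · 16^1 ≡ 4 · 16 · 4 · 4 · 16 (mod 36).
Accumulate the product:
4 · 16 = 64 ≡ 28
28 · 4 = 112 ≡ 4
4 · 4 = 16
16 · 16 = 256 ≡ 4

4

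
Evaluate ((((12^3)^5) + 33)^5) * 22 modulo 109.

2

(12)^3 ≡ 93 (mod 109)
(93)^5 ≡ 4 (mod 109)
4 + 33 = 37
(37)^5 ≡ 10 (mod 109)
10 * 22 = 220 ≡ 2 (mod 109)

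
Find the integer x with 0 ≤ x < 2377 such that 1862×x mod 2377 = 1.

Run the extended Euclidean algorithm:
2377 = 1*1862 + 515
1862 = 3*515 + 317
515 = 1*317 + 198
317 = 1*198 + 119
198 = 1*119 + 79
119 = 1*79 + 40
79 = 1*40 + 39
40 = 1*39 + 1
39 = 39*1 + 0
gcd(1862, 2377) = 1, so the inverse exists.
Back-substitute for 1:
1 = 1*40 − 1*39
  = −1*79 + 2*40
  = 2*119 − 3*79
  = −3*198 + 5*119
  = 5*317 − 8*198
  = −8*515 + 13*317
  = 13*1862 − 47*515
  = −47*2377 + 60*1862
So 1862⁻¹ ≡ 60 (mod 2377).

60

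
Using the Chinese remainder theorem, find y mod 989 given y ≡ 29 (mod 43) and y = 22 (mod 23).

43⁻¹ mod 23: 43×15 ≡ 1 (mod 23), so 43⁻¹ ≡ 15.
y = 29 + 43×((22 − 29)×15 mod 23) = 29 + 43×10 = 459.

459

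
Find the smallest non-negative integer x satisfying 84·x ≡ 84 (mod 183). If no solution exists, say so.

1

gcd(84, 183) = 3, and 3 | 84, so solutions exist.
Divide through by 3: 28·x mod 61 = 28.
28⁻¹ ≡ 24 (mod 61).
x ≡ 24·28 ≡ 1 (mod 61).
The smallest non-negative solution is x = 1.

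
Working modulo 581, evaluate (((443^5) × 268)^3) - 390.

507

(443)^5 ≡ 235 (mod 581)
235 × 268 = 62980 ≡ 232 (mod 581)
(232)^3 ≡ 316 (mod 581)
316 - 390 = -74 ≡ 507 (mod 581)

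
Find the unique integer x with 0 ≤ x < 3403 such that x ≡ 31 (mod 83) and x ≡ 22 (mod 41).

2687

83⁻¹ mod 41: 83×1 ≡ 1 (mod 41), so 83⁻¹ ≡ 1.
x = 31 + 83×((22 − 31)×1 mod 41) = 31 + 83×32 = 2687.
Check: 2687 mod 83 = 31, 2687 mod 41 = 22. ✓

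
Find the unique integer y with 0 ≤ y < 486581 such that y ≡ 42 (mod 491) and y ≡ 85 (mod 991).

491⁻¹ mod 991: 491×220 ≡ 1 (mod 991), so 491⁻¹ ≡ 220.
y = 42 + 491×((85 − 42)×220 mod 991) = 42 + 491×541 = 265673.
Check: 265673 mod 491 = 42, 265673 mod 991 = 85. ✓

265673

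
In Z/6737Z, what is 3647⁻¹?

508

6737 = 1·3647 + 3090
3647 = 1·3090 + 557
3090 = 5·557 + 305
557 = 1·305 + 252
305 = 1·252 + 53
252 = 4·53 + 40
53 = 1·40 + 13
40 = 3·13 + 1
13 = 13·1 + 0
gcd(3647, 6737) = 1, so the inverse exists.
Back-substitute for 1:
1 = 1·40 − 3·13
  = −3·53 + 4·40
  = 4·252 − 19·53
  = −19·305 + 23·252
  = 23·557 − 42·305
  = −42·3090 + 233·557
  = 233·3647 − 275·3090
  = −275·6737 + 508·3647
So 3647⁻¹ ≡ 508 (mod 6737).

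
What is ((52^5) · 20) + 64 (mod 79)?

10

(52)^5 ≡ 21 (mod 79)
21 · 20 = 420 ≡ 25 (mod 79)
25 + 64 = 89 ≡ 10 (mod 79)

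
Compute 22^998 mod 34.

Compute successive squares:
998 in binary is 1111100110, i.e. 998 = 512 + 256 + 128 + 64 + 32 + 4 + 2.
22^1 ≡ 22 (mod 34)
22^2 ≡ 22^2 = 484 ≡ 8 (mod 34)
22^4 ≡ 8^2 = 64 ≡ 30 (mod 34)
22^8 ≡ 30^2 = 900 ≡ 16 (mod 34)
22^16 ≡ 16^2 = 256 ≡ 18 (mod 34)
22^32 ≡ 18^2 = 324 ≡ 18 (mod 34)
22^64 ≡ 18^2 = 324 ≡ 18 (mod 34)
22^128 ≡ 18^2 = 324 ≡ 18 (mod 34)
22^256 ≡ 18^2 = 324 ≡ 18 (mod 34)
22^512 ≡ 18^2 = 324 ≡ 18 (mod 34)
22^998 = 22^512 * 22^256 * 22^128 * 22^64 * 22^32 * 22^4 * 22^2 ≡ 18 * 18 * 18 * 18 * 18 * 30 * 8 (mod 34).
Accumulate the product:
18 * 18 = 324 ≡ 18
18 * 18 = 324 ≡ 18
18 * 18 = 324 ≡ 18
18 * 18 = 324 ≡ 18
18 * 30 = 540 ≡ 30
30 * 8 = 240 ≡ 2

2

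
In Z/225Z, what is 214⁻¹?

225 = 1*214 + 11
214 = 19*11 + 5
11 = 2*5 + 1
5 = 5*1 + 0
gcd(214, 225) = 1, so the inverse exists.
Back-substitute for 1:
1 = 1*11 − 2*5
  = −2*214 + 39*11
  = 39*225 − 41*214
So 214⁻¹ ≡ −41 ≡ 184 (mod 225).

184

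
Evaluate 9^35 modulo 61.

1

Compute successive squares:
35 in binary is 100011, i.e. 35 = 32 + 2 + 1.
9^1 ≡ 9 (mod 61)
9^2 ≡ 9^2 = 81 ≡ 20 (mod 61)
9^4 ≡ 20^2 = 400 ≡ 34 (mod 61)
9^8 ≡ 34^2 = 1156 ≡ 58 (mod 61)
9^16 ≡ 58^2 = 3364 ≡ 9 (mod 61)
9^32 ≡ 9^2 = 81 ≡ 20 (mod 61)
9^35 = 9^32 · 9^2 · 9^1 ≡ 20 · 20 · 9 (mod 61).
Accumulate the product:
20 · 20 = 400 ≡ 34
34 · 9 = 306 ≡ 1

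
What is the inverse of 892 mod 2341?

2341 = 2·892 + 557
892 = 1·557 + 335
557 = 1·335 + 222
335 = 1·222 + 113
222 = 1·113 + 109
113 = 1·109 + 4
109 = 27·4 + 1
4 = 4·1 + 0
gcd(892, 2341) = 1, so the inverse exists.
Bézout: 1 = 221·2341 − 580·892.
So 892⁻¹ ≡ −580 ≡ 1761 (mod 2341).

1761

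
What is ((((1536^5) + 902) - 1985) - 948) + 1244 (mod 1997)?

(1536)^5 ≡ 925 (mod 1997)
925 + 902 = 1827
1827 - 1985 = -158 ≡ 1839 (mod 1997)
1839 - 948 = 891
891 + 1244 = 2135 ≡ 138 (mod 1997)

138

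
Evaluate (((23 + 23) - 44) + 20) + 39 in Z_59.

23 + 23 = 46
46 - 44 = 2
2 + 20 = 22
22 + 39 = 61 ≡ 2 (mod 59)

2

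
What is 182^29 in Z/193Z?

29 in binary is 11101, i.e. 29 = 16 + 8 + 4 + 1.
182^1 ≡ 182 (mod 193)
182^2 ≡ 182^2 = 33124 ≡ 121 (mod 193)
182^4 ≡ 121^2 = 14641 ≡ 166 (mod 193)
182^8 ≡ 166^2 = 27556 ≡ 150 (mod 193)
182^16 ≡ 150^2 = 22500 ≡ 112 (mod 193)
182^29 = 182^16 × 182^8 × 182^4 × 182^1 ≡ 112 × 150 × 166 × 182 (mod 193).
Accumulate the product:
112 × 150 = 16800 ≡ 9
9 × 166 = 1494 ≡ 143
143 × 182 = 26026 ≡ 164

164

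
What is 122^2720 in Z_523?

319

Using repeated squaring:
2720 in binary is 101010100000, i.e. 2720 = 2048 + 512 + 128 + 32.
122^1 ≡ 122 (mod 523)
122^2 ≡ 122^2 = 14884 ≡ 240 (mod 523)
122^4 ≡ 240^2 = 57600 ≡ 70 (mod 523)
122^8 ≡ 70^2 = 4900 ≡ 193 (mod 523)
122^16 ≡ 193^2 = 37249 ≡ 116 (mod 523)
122^32 ≡ 116^2 = 13456 ≡ 381 (mod 523)
122^64 ≡ 381^2 = 145161 ≡ 290 (mod 523)
122^128 ≡ 290^2 = 84100 ≡ 420 (mod 523)
122^256 ≡ 420^2 = 176400 ≡ 149 (mod 523)
122^512 ≡ 149^2 = 22201 ≡ 235 (mod 523)
122^1024 ≡ 235^2 = 55225 ≡ 310 (mod 523)
122^2048 ≡ 310^2 = 96100 ≡ 391 (mod 523)
122^2720 = 122^2048 × 122^512 × 122^128 × 122^32 ≡ 391 × 235 × 420 × 381 (mod 523).
Accumulate the product:
391 × 235 = 91885 ≡ 360
360 × 420 = 151200 ≡ 53
53 × 381 = 20193 ≡ 319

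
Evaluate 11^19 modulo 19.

19 in binary is 10011, i.e. 19 = 16 + 2 + 1.
11^1 ≡ 11 (mod 19)
11^2 ≡ 11^2 = 121 ≡ 7 (mod 19)
11^4 ≡ 7^2 = 49 ≡ 11 (mod 19)
11^8 ≡ 11^2 = 121 ≡ 7 (mod 19)
11^16 ≡ 7^2 = 49 ≡ 11 (mod 19)
11^19 = 11^16 × 11^2 × 11^1 ≡ 11 × 7 × 11 (mod 19).
Accumulate the product:
11 × 7 = 77 ≡ 1
1 × 11 = 11

11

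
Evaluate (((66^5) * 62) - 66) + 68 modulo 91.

25

(66)^5 ≡ 40 (mod 91)
40 * 62 = 2480 ≡ 23 (mod 91)
23 - 66 = -43 ≡ 48 (mod 91)
48 + 68 = 116 ≡ 25 (mod 91)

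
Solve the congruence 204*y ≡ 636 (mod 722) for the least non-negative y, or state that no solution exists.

gcd(204, 722) = 2, and 2 | 636, so solutions exist.
Divide through by 2: 102*y = 318 (mod 361).
102⁻¹ ≡ 315 (mod 361).
y ≡ 315*318 ≡ 173 (mod 361).
The smallest non-negative solution is y = 173.

173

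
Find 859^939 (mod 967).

939 in binary is 1110101011, i.e. 939 = 512 + 256 + 128 + 32 + 8 + 2 + 1.
859^1 ≡ 859 (mod 967)
859^2 ≡ 859^2 = 737881 ≡ 60 (mod 967)
859^4 ≡ 60^2 = 3600 ≡ 699 (mod 967)
859^8 ≡ 699^2 = 488601 ≡ 266 (mod 967)
859^16 ≡ 266^2 = 70756 ≡ 165 (mod 967)
859^32 ≡ 165^2 = 27225 ≡ 149 (mod 967)
859^64 ≡ 149^2 = 22201 ≡ 927 (mod 967)
859^128 ≡ 927^2 = 859329 ≡ 633 (mod 967)
859^256 ≡ 633^2 = 400689 ≡ 351 (mod 967)
859^512 ≡ 351^2 = 123201 ≡ 392 (mod 967)
859^939 = 859^512 × 859^256 × 859^128 × 859^32 × 859^8 × 859^2 × 859^1 ≡ 392 × 351 × 633 × 149 × 266 × 60 × 859 (mod 967).
Accumulate the product:
392 × 351 = 137592 ≡ 278
278 × 633 = 175974 ≡ 947
947 × 149 = 141103 ≡ 888
888 × 266 = 236208 ≡ 260
260 × 60 = 15600 ≡ 128
128 × 859 = 109952 ≡ 681

681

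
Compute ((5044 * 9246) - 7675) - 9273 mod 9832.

6364

5044 * 9246 = 46636824 ≡ 3648 (mod 9832)
3648 - 7675 = -4027 ≡ 5805 (mod 9832)
5805 - 9273 = -3468 ≡ 6364 (mod 9832)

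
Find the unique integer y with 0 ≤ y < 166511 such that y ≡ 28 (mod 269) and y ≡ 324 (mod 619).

111125

269⁻¹ mod 619: 269×405 ≡ 1 (mod 619), so 269⁻¹ ≡ 405.
y = 28 + 269×((324 − 28)×405 mod 619) = 28 + 269×413 = 111125.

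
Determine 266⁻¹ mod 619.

By the extended Euclidean algorithm:
619 = 2*266 + 87
266 = 3*87 + 5
87 = 17*5 + 2
5 = 2*2 + 1
2 = 2*1 + 0
gcd(266, 619) = 1, so the inverse exists.
Back-substitute for 1:
1 = 1*5 − 2*2
  = −2*87 + 35*5
  = 35*266 − 107*87
  = −107*619 + 249*266
So 266⁻¹ ≡ 249 (mod 619).

249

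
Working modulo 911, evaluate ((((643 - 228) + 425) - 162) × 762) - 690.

320

643 - 228 = 415
415 + 425 = 840
840 - 162 = 678
678 × 762 = 516636 ≡ 99 (mod 911)
99 - 690 = -591 ≡ 320 (mod 911)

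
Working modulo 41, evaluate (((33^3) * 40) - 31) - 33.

38

(33)^3 ≡ 21 (mod 41)
21 * 40 = 840 ≡ 20 (mod 41)
20 - 31 = -11 ≡ 30 (mod 41)
30 - 33 = -3 ≡ 38 (mod 41)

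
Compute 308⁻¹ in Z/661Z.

By the extended Euclidean algorithm:
661 = 2×308 + 45
308 = 6×45 + 38
45 = 1×38 + 7
38 = 5×7 + 3
7 = 2×3 + 1
3 = 3×1 + 0
gcd(308, 661) = 1, so the inverse exists.
Bézout: 1 = 89×661 − 191×308.
So 308⁻¹ ≡ −191 ≡ 470 (mod 661).

470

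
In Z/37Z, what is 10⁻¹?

26

37 = 3×10 + 7
10 = 1×7 + 3
7 = 2×3 + 1
3 = 3×1 + 0
gcd(10, 37) = 1, so the inverse exists.
Back-substitute for 1:
1 = 1×7 − 2×3
  = −2×10 + 3×7
  = 3×37 − 11×10
So 10⁻¹ ≡ −11 ≡ 26 (mod 37).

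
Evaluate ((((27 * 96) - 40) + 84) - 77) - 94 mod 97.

27 * 96 = 2592 ≡ 70 (mod 97)
70 - 40 = 30
30 + 84 = 114 ≡ 17 (mod 97)
17 - 77 = -60 ≡ 37 (mod 97)
37 - 94 = -57 ≡ 40 (mod 97)

40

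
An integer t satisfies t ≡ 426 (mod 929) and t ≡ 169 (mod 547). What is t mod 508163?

152782

929⁻¹ mod 547: 929·242 ≡ 1 (mod 547), so 929⁻¹ ≡ 242.
t = 426 + 929·((169 − 426)·242 mod 547) = 426 + 929·164 = 152782.
Check: 152782 mod 929 = 426, 152782 mod 547 = 169. ✓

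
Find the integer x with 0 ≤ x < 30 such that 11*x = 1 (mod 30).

11

Apply the Euclidean algorithm and back-substitute:
30 = 2·11 + 8
11 = 1·8 + 3
8 = 2·3 + 2
3 = 1·2 + 1
2 = 2·1 + 0
gcd(11, 30) = 1, so the inverse exists.
Back-substitute for 1:
1 = 1·3 − 1·2
  = −1·8 + 3·3
  = 3·11 − 4·8
  = −4·30 + 11·11
So 11⁻¹ ≡ 11 (mod 30).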